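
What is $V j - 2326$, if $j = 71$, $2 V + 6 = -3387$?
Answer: $- \frac{245555}{2} \approx -1.2278 \cdot 10^{5}$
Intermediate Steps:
$V = - \frac{3393}{2}$ ($V = -3 + \frac{1}{2} \left(-3387\right) = -3 - \frac{3387}{2} = - \frac{3393}{2} \approx -1696.5$)
$V j - 2326 = \left(- \frac{3393}{2}\right) 71 - 2326 = - \frac{240903}{2} - 2326 = - \frac{245555}{2}$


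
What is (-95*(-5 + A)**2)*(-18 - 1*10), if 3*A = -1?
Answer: 680960/9 ≈ 75662.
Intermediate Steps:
A = -1/3 (A = (1/3)*(-1) = -1/3 ≈ -0.33333)
(-95*(-5 + A)**2)*(-18 - 1*10) = (-95*(-5 - 1/3)**2)*(-18 - 1*10) = (-95*(-16/3)**2)*(-18 - 10) = -95*256/9*(-28) = -24320/9*(-28) = 680960/9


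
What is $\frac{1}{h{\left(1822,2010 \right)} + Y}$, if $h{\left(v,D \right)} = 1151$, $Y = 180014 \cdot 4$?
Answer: $\frac{1}{721207} \approx 1.3866 \cdot 10^{-6}$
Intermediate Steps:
$Y = 720056$
$\frac{1}{h{\left(1822,2010 \right)} + Y} = \frac{1}{1151 + 720056} = \frac{1}{721207}$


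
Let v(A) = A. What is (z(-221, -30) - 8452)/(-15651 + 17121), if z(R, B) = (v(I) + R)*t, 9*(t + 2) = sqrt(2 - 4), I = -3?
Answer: -1334/245 - 16*I*sqrt(2)/945 ≈ -5.4449 - 0.023944*I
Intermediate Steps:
t = -2 + I*sqrt(2)/9 (t = -2 + sqrt(2 - 4)/9 = -2 + sqrt(-2)/9 = -2 + (I*sqrt(2))/9 = -2 + I*sqrt(2)/9 ≈ -2.0 + 0.15713*I)
z(R, B) = (-3 + R)*(-2 + I*sqrt(2)/9)
(z(-221, -30) - 8452)/(-15651 + 17121) = (-(-3 - 221)*(18 - I*sqrt(2))/9 - 8452)/(-15651 + 17121) = (-1/9*(-224)*(18 - I*sqrt(2)) - 8452)/1470 = ((448 - 224*I*sqrt(2)/9) - 8452)*(1/1470) = (-8004 - 224*I*sqrt(2)/9)*(1/1470) = -1334/245 - 16*I*sqrt(2)/945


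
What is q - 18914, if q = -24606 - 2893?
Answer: -46413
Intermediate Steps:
q = -27499
q - 18914 = -27499 - 18914 = -46413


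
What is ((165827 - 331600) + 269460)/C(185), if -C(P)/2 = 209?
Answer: -103687/418 ≈ -248.05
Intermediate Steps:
C(P) = -418 (C(P) = -2*209 = -418)
((165827 - 331600) + 269460)/C(185) = ((165827 - 331600) + 269460)/(-418) = (-165773 + 269460)*(-1/418) = 103687*(-1/418) = -103687/418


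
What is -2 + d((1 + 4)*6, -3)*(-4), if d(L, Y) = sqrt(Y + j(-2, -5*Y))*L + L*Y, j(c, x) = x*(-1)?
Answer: 358 - 360*I*sqrt(2) ≈ 358.0 - 509.12*I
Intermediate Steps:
j(c, x) = -x
d(L, Y) = L*Y + L*sqrt(6)*sqrt(Y) (d(L, Y) = sqrt(Y - (-5)*Y)*L + L*Y = sqrt(Y + 5*Y)*L + L*Y = sqrt(6*Y)*L + L*Y = (sqrt(6)*sqrt(Y))*L + L*Y = L*sqrt(6)*sqrt(Y) + L*Y = L*Y + L*sqrt(6)*sqrt(Y))
-2 + d((1 + 4)*6, -3)*(-4) = -2 + (((1 + 4)*6)*(-3 + sqrt(6)*sqrt(-3)))*(-4) = -2 + ((5*6)*(-3 + sqrt(6)*(I*sqrt(3))))*(-4) = -2 + (30*(-3 + 3*I*sqrt(2)))*(-4) = -2 + (-90 + 90*I*sqrt(2))*(-4) = -2 + (360 - 360*I*sqrt(2)) = 358 - 360*I*sqrt(2)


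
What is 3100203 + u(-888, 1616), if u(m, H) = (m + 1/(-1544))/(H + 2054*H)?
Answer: 15896100900689087/5127438720 ≈ 3.1002e+6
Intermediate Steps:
u(m, H) = (-1/1544 + m)/(2055*H) (u(m, H) = (m - 1/1544)/((2055*H)) = (-1/1544 + m)*(1/(2055*H)) = (-1/1544 + m)/(2055*H))
3100203 + u(-888, 1616) = 3100203 + (1/3172920)*(-1 + 1544*(-888))/1616 = 3100203 + (1/3172920)*(1/1616)*(-1 - 1371072) = 3100203 + (1/3172920)*(1/1616)*(-1371073) = 3100203 - 1371073/5127438720 = 15896100900689087/5127438720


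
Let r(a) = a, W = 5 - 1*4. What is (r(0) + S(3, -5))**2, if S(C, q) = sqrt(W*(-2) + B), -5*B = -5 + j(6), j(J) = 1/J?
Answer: -31/30 ≈ -1.0333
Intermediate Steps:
j(J) = 1/J
W = 1 (W = 5 - 4 = 1)
B = 29/30 (B = -(-5 + 1/6)/5 = -1/5*(-29/6) = 29/30 ≈ 0.96667)
S(C, q) = I*sqrt(930)/30 (S(C, q) = sqrt(1*(-2) + 29/30) = sqrt(-2 + 29/30) = sqrt(-31/30) = I*sqrt(930)/30)
(r(0) + S(3, -5))**2 = (0 + I*sqrt(930)/30)**2 = (I*sqrt(930)/30)**2 = -31/30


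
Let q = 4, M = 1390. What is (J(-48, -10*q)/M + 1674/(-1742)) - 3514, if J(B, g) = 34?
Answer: -2127749238/605345 ≈ -3514.9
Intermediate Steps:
(J(-48, -10*q)/M + 1674/(-1742)) - 3514 = (34/1390 + 1674/(-1742)) - 3514 = (34*(1/1390) + 1674*(-1/1742)) - 3514 = (17/695 - 837/871) - 3514 = -566908/605345 - 3514 = -2127749238/605345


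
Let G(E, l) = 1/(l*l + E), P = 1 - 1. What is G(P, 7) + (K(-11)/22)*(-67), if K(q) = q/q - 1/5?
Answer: -6511/2695 ≈ -2.4160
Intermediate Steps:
P = 0
G(E, l) = 1/(E + l²) (G(E, l) = 1/(l² + E) = 1/(E + l²))
K(q) = ⅘ (K(q) = 1 - 1*⅕ = 1 - ⅕ = ⅘)
G(P, 7) + (K(-11)/22)*(-67) = 1/(0 + 7²) + ((⅘)/22)*(-67) = 1/(0 + 49) + ((⅘)*(1/22))*(-67) = 1/49 + (2/55)*(-67) = 1/49 - 134/55 = -6511/2695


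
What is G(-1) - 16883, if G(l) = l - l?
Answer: -16883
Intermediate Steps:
G(l) = 0
G(-1) - 16883 = 0 - 16883 = -16883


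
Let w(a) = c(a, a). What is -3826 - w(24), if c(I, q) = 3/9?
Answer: -11479/3 ≈ -3826.3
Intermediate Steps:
c(I, q) = ⅓ (c(I, q) = 3*(⅑) = ⅓)
w(a) = ⅓
-3826 - w(24) = -3826 - 1*⅓ = -3826 - ⅓ = -11479/3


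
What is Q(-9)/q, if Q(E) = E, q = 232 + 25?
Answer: -9/257 ≈ -0.035019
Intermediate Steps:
q = 257
Q(-9)/q = -9/257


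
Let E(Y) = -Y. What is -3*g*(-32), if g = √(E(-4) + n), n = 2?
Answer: 96*√6 ≈ 235.15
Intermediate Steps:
g = √6 (g = √(-1*(-4) + 2) = √(4 + 2) = √6 ≈ 2.4495)
-3*g*(-32) = -3*√6*(-32) = 96*√6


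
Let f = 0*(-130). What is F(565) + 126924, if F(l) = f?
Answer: 126924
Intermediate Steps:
f = 0
F(l) = 0
F(565) + 126924 = 0 + 126924 = 126924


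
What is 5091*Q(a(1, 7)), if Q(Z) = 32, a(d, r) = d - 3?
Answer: 162912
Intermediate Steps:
a(d, r) = -3 + d
5091*Q(a(1, 7)) = 5091*32 = 162912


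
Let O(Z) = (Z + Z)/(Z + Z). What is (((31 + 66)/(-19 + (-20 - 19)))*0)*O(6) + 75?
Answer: 75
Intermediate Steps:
O(Z) = 1 (O(Z) = (2*Z)/((2*Z)) = (2*Z)*(1/(2*Z)) = 1)
(((31 + 66)/(-19 + (-20 - 19)))*0)*O(6) + 75 = (((31 + 66)/(-19 + (-20 - 19)))*0)*1 + 75 = ((97/(-19 - 39))*0)*1 + 75 = ((97/(-58))*0)*1 + 75 = ((97*(-1/58))*0)*1 + 75 = -97/58*0*1 + 75 = 0*1 + 75 = 0 + 75 = 75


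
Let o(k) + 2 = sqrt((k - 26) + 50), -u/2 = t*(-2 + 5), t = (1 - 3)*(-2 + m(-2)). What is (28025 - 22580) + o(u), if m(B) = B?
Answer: 5443 + 2*I*sqrt(6) ≈ 5443.0 + 4.899*I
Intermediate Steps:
t = 8 (t = (1 - 3)*(-2 - 2) = -2*(-4) = 8)
u = -48 (u = -16*(-2 + 5) = -16*3 = -2*24 = -48)
o(k) = -2 + sqrt(24 + k) (o(k) = -2 + sqrt((k - 26) + 50) = -2 + sqrt((-26 + k) + 50) = -2 + sqrt(24 + k))
(28025 - 22580) + o(u) = (28025 - 22580) + (-2 + sqrt(24 - 48)) = 5445 + (-2 + sqrt(-24)) = 5445 + (-2 + 2*I*sqrt(6)) = 5443 + 2*I*sqrt(6)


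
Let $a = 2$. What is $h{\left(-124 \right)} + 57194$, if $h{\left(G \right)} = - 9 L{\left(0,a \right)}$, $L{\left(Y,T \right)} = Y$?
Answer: $57194$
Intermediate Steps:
$h{\left(G \right)} = 0$ ($h{\left(G \right)} = \left(-9\right) 0 = 0$)
$h{\left(-124 \right)} + 57194 = 0 + 57194 = 57194$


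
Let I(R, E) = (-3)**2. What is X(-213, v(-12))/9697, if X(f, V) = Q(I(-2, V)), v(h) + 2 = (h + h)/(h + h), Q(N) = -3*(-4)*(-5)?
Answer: -60/9697 ≈ -0.0061875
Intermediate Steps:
I(R, E) = 9
Q(N) = -60 (Q(N) = 12*(-5) = -60)
v(h) = -1 (v(h) = -2 + (h + h)/(h + h) = -2 + (2*h)/((2*h)) = -2 + (2*h)*(1/(2*h)) = -2 + 1 = -1)
X(f, V) = -60
X(-213, v(-12))/9697 = -60/9697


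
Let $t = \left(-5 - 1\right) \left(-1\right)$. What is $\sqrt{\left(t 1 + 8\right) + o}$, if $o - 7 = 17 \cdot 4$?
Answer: $\sqrt{89} \approx 9.434$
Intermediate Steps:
$o = 75$ ($o = 7 + 17 \cdot 4 = 7 + 68 = 75$)
$t = 6$ ($t = \left(-6\right) \left(-1\right) = 6$)
$\sqrt{\left(t 1 + 8\right) + o} = \sqrt{\left(6 \cdot 1 + 8\right) + 75} = \sqrt{\left(6 + 8\right) + 75} = \sqrt{14 + 75} = \sqrt{89}$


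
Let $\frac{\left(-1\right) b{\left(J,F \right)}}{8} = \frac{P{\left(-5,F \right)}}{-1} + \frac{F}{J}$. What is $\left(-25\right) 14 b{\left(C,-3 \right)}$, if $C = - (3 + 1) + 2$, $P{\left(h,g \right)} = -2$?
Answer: $9800$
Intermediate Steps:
$C = -2$ ($C = \left(-1\right) 4 + 2 = -4 + 2 = -2$)
$b{\left(J,F \right)} = -16 - \frac{8 F}{J}$ ($b{\left(J,F \right)} = - 8 \left(- \frac{2}{-1} + \frac{F}{J}\right) = - 8 \left(\left(-2\right) \left(-1\right) + \frac{F}{J}\right) = - 8 \left(2 + \frac{F}{J}\right) = -16 - \frac{8 F}{J}$)
$\left(-25\right) 14 b{\left(C,-3 \right)} = \left(-25\right) 14 \left(-16 - - \frac{24}{-2}\right) = - 350 \left(-16 - \left(-24\right) \left(- \frac{1}{2}\right)\right) = - 350 \left(-16 - 12\right) = \left(-350\right) \left(-28\right) = 9800$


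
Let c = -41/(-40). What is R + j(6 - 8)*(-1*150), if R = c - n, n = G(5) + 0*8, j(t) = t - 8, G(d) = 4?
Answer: 59881/40 ≈ 1497.0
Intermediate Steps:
j(t) = -8 + t
c = 41/40 (c = -41*(-1/40) = 41/40 ≈ 1.0250)
n = 4 (n = 4 + 0*8 = 4 + 0 = 4)
R = -119/40 (R = 41/40 - 1*4 = 41/40 - 4 = -119/40 ≈ -2.9750)
R + j(6 - 8)*(-1*150) = -119/40 + (-8 + (6 - 8))*(-1*150) = -119/40 + (-8 - 2)*(-150) = -119/40 - 10*(-150) = -119/40 + 1500 = 59881/40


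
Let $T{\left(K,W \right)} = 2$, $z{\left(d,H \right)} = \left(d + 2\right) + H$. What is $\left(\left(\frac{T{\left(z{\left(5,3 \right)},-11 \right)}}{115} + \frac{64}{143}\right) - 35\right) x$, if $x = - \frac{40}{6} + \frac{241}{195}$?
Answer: $\frac{200478937}{1068925} \approx 187.55$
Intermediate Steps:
$z{\left(d,H \right)} = 2 + H + d$ ($z{\left(d,H \right)} = \left(2 + d\right) + H = 2 + H + d$)
$x = - \frac{353}{65}$ ($x = \left(-40\right) \frac{1}{6} + 241 \cdot \frac{1}{195} = - \frac{20}{3} + \frac{241}{195} = - \frac{353}{65} \approx -5.4308$)
$\left(\left(\frac{T{\left(z{\left(5,3 \right)},-11 \right)}}{115} + \frac{64}{143}\right) - 35\right) x = \left(\left(\frac{2}{115} + \frac{64}{143}\right) - 35\right) \left(- \frac{353}{65}\right) = \left(\frac{7646}{16445} - 35\right) \left(- \frac{353}{65}\right) = \left(- \frac{567929}{16445}\right) \left(- \frac{353}{65}\right) = \frac{200478937}{1068925}$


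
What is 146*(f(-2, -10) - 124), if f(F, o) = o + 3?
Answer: -19126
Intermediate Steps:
f(F, o) = 3 + o
146*(f(-2, -10) - 124) = 146*((3 - 10) - 124) = 146*(-7 - 124) = 146*(-131) = -19126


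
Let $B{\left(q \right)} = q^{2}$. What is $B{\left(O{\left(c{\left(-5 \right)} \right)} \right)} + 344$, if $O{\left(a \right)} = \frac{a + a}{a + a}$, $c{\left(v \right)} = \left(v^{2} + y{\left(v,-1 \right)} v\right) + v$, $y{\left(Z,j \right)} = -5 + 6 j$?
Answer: $345$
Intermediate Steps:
$c{\left(v \right)} = v^{2} - 10 v$ ($c{\left(v \right)} = \left(v^{2} + \left(-5 + 6 \left(-1\right)\right) v\right) + v = \left(v^{2} + \left(-5 - 6\right) v\right) + v = \left(v^{2} - 11 v\right) + v = v^{2} - 10 v$)
$O{\left(a \right)} = 1$ ($O{\left(a \right)} = \frac{2 a}{2 a} = 2 a \frac{1}{2 a} = 1$)
$B{\left(O{\left(c{\left(-5 \right)} \right)} \right)} + 344 = 1^{2} + 344 = 1 + 344 = 345$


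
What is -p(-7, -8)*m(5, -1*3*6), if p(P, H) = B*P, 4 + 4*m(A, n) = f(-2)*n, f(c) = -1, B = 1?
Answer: 49/2 ≈ 24.500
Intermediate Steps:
m(A, n) = -1 - n/4 (m(A, n) = -1 + (-n)/4 = -1 - n/4)
p(P, H) = P (p(P, H) = 1*P = P)
-p(-7, -8)*m(5, -1*3*6) = -(-7)*(-1 - (-1*3)*6/4) = -(-7)*(-1 - (-3)*6/4) = -(-7)*(-1 - 1/4*(-18)) = -(-7)*(-1 + 9/2) = -(-7)*7/2 = -1*(-49/2) = 49/2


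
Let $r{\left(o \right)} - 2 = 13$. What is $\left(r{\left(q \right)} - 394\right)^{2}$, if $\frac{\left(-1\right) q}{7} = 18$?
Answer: $143641$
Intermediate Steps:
$q = -126$ ($q = \left(-7\right) 18 = -126$)
$r{\left(o \right)} = 15$ ($r{\left(o \right)} = 2 + 13 = 15$)
$\left(r{\left(q \right)} - 394\right)^{2} = \left(15 - 394\right)^{2} = \left(-379\right)^{2} = 143641$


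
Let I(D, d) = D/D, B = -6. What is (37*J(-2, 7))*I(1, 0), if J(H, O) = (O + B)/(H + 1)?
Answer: -37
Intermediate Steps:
J(H, O) = (-6 + O)/(1 + H) (J(H, O) = (O - 6)/(H + 1) = (-6 + O)/(1 + H))
I(D, d) = 1
(37*J(-2, 7))*I(1, 0) = (37*((-6 + 7)/(1 - 2)))*1 = (37*(1/(-1)))*1 = (37*(-1*1))*1 = (37*(-1))*1 = -37*1 = -37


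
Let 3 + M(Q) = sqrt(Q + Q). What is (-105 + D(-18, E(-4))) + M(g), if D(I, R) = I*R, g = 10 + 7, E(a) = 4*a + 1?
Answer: 162 + sqrt(34) ≈ 167.83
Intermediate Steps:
E(a) = 1 + 4*a
g = 17
M(Q) = -3 + sqrt(2)*sqrt(Q) (M(Q) = -3 + sqrt(Q + Q) = -3 + sqrt(2*Q) = -3 + sqrt(2)*sqrt(Q))
(-105 + D(-18, E(-4))) + M(g) = (-105 - 18*(1 + 4*(-4))) + (-3 + sqrt(2)*sqrt(17)) = (-105 - 18*(1 - 16)) + (-3 + sqrt(34)) = (-105 - 18*(-15)) + (-3 + sqrt(34)) = (-105 + 270) + (-3 + sqrt(34)) = 165 + (-3 + sqrt(34)) = 162 + sqrt(34)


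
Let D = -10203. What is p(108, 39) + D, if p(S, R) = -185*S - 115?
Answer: -30298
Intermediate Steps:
p(S, R) = -115 - 185*S
p(108, 39) + D = (-115 - 185*108) - 10203 = (-115 - 19980) - 10203 = -20095 - 10203 = -30298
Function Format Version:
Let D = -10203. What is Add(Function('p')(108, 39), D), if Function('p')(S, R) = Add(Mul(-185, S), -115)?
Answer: -30298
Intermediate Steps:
Function('p')(S, R) = Add(-115, Mul(-185, S))
Add(Function('p')(108, 39), D) = Add(Add(-115, Mul(-185, 108)), -10203) = Add(Add(-115, -19980), -10203) = Add(-20095, -10203) = -30298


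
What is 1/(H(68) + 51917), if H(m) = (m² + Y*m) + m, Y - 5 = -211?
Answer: 1/42601 ≈ 2.3474e-5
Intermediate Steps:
Y = -206 (Y = 5 - 211 = -206)
H(m) = m² - 205*m (H(m) = (m² - 206*m) + m = m² - 205*m)
1/(H(68) + 51917) = 1/(68*(-205 + 68) + 51917) = 1/(68*(-137) + 51917) = 1/(-9316 + 51917) = 1/42601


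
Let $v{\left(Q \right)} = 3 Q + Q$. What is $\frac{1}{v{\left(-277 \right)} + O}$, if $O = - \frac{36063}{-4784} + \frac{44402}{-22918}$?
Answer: $- \frac{54819856}{60433364115} \approx -0.00090711$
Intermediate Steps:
$v{\left(Q \right)} = 4 Q$
$O = \frac{307036333}{54819856}$ ($O = \left(-36063\right) \left(- \frac{1}{4784}\right) + 44402 \left(- \frac{1}{22918}\right) = \frac{36063}{4784} - \frac{22201}{11459} = \frac{307036333}{54819856} \approx 5.6008$)
$\frac{1}{v{\left(-277 \right)} + O} = \frac{1}{4 \left(-277\right) + \frac{307036333}{54819856}} = \frac{1}{-1108 + \frac{307036333}{54819856}} = \frac{1}{- \frac{60433364115}{54819856}} = - \frac{54819856}{60433364115}$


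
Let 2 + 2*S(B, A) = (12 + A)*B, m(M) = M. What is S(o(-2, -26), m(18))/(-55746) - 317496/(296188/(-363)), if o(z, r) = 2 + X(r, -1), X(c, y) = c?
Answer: 84538050601/217253898 ≈ 389.12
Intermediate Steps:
o(z, r) = 2 + r
S(B, A) = -1 + B*(12 + A)/2 (S(B, A) = -1 + ((12 + A)*B)/2 = -1 + (B*(12 + A))/2 = -1 + B*(12 + A)/2)
S(o(-2, -26), m(18))/(-55746) - 317496/(296188/(-363)) = (-1 + 6*(2 - 26) + (½)*18*(2 - 26))/(-55746) - 317496/(296188/(-363)) = (-1 + 6*(-24) + (½)*18*(-24))*(-1/55746) - 317496/(296188*(-1/363)) = (-1 - 144 - 216)*(-1/55746) - 317496/(-296188/363) = -361*(-1/55746) - 317496*(-363/296188) = 19/2934 + 28812762/74047 = 84538050601/217253898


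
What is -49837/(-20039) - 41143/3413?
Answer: -654370896/68393107 ≈ -9.5678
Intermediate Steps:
-49837/(-20039) - 41143/3413 = -49837*(-1/20039) - 41143*1/3413 = 49837/20039 - 41143/3413 = -654370896/68393107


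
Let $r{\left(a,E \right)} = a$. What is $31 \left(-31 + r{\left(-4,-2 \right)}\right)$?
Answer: $-1085$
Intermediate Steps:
$31 \left(-31 + r{\left(-4,-2 \right)}\right) = 31 \left(-31 - 4\right) = 31 \left(-35\right) = -1085$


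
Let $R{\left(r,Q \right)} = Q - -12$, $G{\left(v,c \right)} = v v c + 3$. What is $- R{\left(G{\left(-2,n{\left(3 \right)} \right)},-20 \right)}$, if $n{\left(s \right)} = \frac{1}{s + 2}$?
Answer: $8$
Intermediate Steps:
$n{\left(s \right)} = \frac{1}{2 + s}$
$G{\left(v,c \right)} = 3 + c v^{2}$ ($G{\left(v,c \right)} = v^{2} c + 3 = c v^{2} + 3 = 3 + c v^{2}$)
$R{\left(r,Q \right)} = 12 + Q$ ($R{\left(r,Q \right)} = Q + 12 = 12 + Q$)
$- R{\left(G{\left(-2,n{\left(3 \right)} \right)},-20 \right)} = - (12 - 20) = \left(-1\right) \left(-8\right) = 8$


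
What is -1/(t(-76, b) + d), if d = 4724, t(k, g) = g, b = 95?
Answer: -1/4819 ≈ -0.00020751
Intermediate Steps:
-1/(t(-76, b) + d) = -1/(95 + 4724) = -1/4819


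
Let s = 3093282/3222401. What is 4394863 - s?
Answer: 14162007832781/3222401 ≈ 4.3949e+6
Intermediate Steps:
s = 3093282/3222401 (s = 3093282*(1/3222401) = 3093282/3222401 ≈ 0.95993)
4394863 - s = 4394863 - 1*3093282/3222401 = 4394863 - 3093282/3222401 = 14162007832781/3222401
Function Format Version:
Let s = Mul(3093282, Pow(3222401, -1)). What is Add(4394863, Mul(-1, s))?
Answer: Rational(14162007832781, 3222401) ≈ 4.3949e+6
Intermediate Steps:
s = Rational(3093282, 3222401) (s = Mul(3093282, Rational(1, 3222401)) = Rational(3093282, 3222401) ≈ 0.95993)
Add(4394863, Mul(-1, s)) = Add(4394863, Mul(-1, Rational(3093282, 3222401))) = Add(4394863, Rational(-3093282, 3222401)) = Rational(14162007832781, 3222401)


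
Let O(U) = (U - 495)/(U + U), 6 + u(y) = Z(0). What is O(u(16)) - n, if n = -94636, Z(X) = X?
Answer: 378711/4 ≈ 94678.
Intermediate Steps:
u(y) = -6 (u(y) = -6 + 0 = -6)
O(U) = (-495 + U)/(2*U) (O(U) = (-495 + U)/((2*U)) = (-495 + U)*(1/(2*U)) = (-495 + U)/(2*U))
O(u(16)) - n = (½)*(-495 - 6)/(-6) - 1*(-94636) = (½)*(-⅙)*(-501) + 94636 = 167/4 + 94636 = 378711/4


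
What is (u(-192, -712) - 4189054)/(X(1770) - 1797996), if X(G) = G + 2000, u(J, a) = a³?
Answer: 182566591/897113 ≈ 203.50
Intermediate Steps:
X(G) = 2000 + G
(u(-192, -712) - 4189054)/(X(1770) - 1797996) = ((-712)³ - 4189054)/((2000 + 1770) - 1797996) = (-360944128 - 4189054)/(3770 - 1797996) = -365133182/(-1794226) = -365133182*(-1/1794226) = 182566591/897113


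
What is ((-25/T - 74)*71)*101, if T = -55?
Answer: -5801339/11 ≈ -5.2739e+5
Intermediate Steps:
((-25/T - 74)*71)*101 = ((-25/(-55) - 74)*71)*101 = ((-25*(-1/55) - 74)*71)*101 = ((5/11 - 74)*71)*101 = -809/11*71*101 = -57439/11*101 = -5801339/11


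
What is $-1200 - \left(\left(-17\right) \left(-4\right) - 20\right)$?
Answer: $-1248$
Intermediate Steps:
$-1200 - \left(\left(-17\right) \left(-4\right) - 20\right) = -1200 - \left(68 - 20\right) = -1200 - 48 = -1248$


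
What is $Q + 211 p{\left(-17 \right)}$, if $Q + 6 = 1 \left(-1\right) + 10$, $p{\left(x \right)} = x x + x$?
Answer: $57395$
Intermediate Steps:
$p{\left(x \right)} = x + x^{2}$ ($p{\left(x \right)} = x^{2} + x = x + x^{2}$)
$Q = 3$ ($Q = -6 + \left(1 \left(-1\right) + 10\right) = -6 + \left(-1 + 10\right) = -6 + 9 = 3$)
$Q + 211 p{\left(-17 \right)} = 3 + 211 \left(- 17 \left(1 - 17\right)\right) = 3 + 211 \left(\left(-17\right) \left(-16\right)\right) = 3 + 211 \cdot 272 = 3 + 57392 = 57395$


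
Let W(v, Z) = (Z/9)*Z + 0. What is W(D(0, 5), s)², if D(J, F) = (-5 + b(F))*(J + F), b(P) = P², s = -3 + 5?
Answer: 16/81 ≈ 0.19753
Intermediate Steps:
s = 2
D(J, F) = (-5 + F²)*(F + J) (D(J, F) = (-5 + F²)*(J + F) = (-5 + F²)*(F + J))
W(v, Z) = Z²/9 (W(v, Z) = (Z*(⅑))*Z + 0 = (Z/9)*Z + 0 = Z²/9 + 0 = Z²/9)
W(D(0, 5), s)² = ((⅑)*2²)² = ((⅑)*4)² = (4/9)² = 16/81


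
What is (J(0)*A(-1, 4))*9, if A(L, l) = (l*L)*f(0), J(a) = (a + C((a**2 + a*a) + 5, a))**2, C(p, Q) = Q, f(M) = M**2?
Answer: 0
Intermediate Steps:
J(a) = 4*a**2 (J(a) = (a + a)**2 = (2*a)**2 = 4*a**2)
A(L, l) = 0 (A(L, l) = (l*L)*0**2 = (L*l)*0 = 0)
(J(0)*A(-1, 4))*9 = ((4*0**2)*0)*9 = ((4*0)*0)*9 = (0*0)*9 = 0*9 = 0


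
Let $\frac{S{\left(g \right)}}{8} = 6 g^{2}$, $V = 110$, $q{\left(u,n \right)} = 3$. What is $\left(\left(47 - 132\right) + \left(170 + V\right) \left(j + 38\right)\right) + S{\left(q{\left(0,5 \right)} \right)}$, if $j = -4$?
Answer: $9867$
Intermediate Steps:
$S{\left(g \right)} = 48 g^{2}$ ($S{\left(g \right)} = 8 \cdot 6 g^{2} = 48 g^{2}$)
$\left(\left(47 - 132\right) + \left(170 + V\right) \left(j + 38\right)\right) + S{\left(q{\left(0,5 \right)} \right)} = \left(\left(47 - 132\right) + \left(170 + 110\right) \left(-4 + 38\right)\right) + 48 \cdot 3^{2} = \left(-85 + 280 \cdot 34\right) + 48 \cdot 9 = \left(-85 + 9520\right) + 432 = 9435 + 432 = 9867$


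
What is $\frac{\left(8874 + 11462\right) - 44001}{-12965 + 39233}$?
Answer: $- \frac{23665}{26268} \approx -0.90091$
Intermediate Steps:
$\frac{\left(8874 + 11462\right) - 44001}{-12965 + 39233} = \frac{20336 - 44001}{26268} = \left(-23665\right) \frac{1}{26268} = - \frac{23665}{26268}$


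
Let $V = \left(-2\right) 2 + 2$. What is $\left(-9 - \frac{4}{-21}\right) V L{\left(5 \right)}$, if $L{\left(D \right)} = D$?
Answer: $\frac{1850}{21} \approx 88.095$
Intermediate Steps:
$V = -2$ ($V = -4 + 2 = -2$)
$\left(-9 - \frac{4}{-21}\right) V L{\left(5 \right)} = \left(-9 - \frac{4}{-21}\right) \left(-2\right) 5 = \left(-9 - 4 \left(- \frac{1}{21}\right)\right) \left(-2\right) 5 = \left(-9 - - \frac{4}{21}\right) \left(-2\right) 5 = \left(-9 + \frac{4}{21}\right) \left(-2\right) 5 = \left(- \frac{185}{21}\right) \left(-2\right) 5 = \frac{370}{21} \cdot 5 = \frac{1850}{21}$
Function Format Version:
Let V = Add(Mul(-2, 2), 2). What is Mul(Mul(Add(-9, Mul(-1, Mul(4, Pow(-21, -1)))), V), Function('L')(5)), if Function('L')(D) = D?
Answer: Rational(1850, 21) ≈ 88.095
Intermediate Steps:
V = -2 (V = Add(-4, 2) = -2)
Mul(Mul(Add(-9, Mul(-1, Mul(4, Pow(-21, -1)))), V), Function('L')(5)) = Mul(Mul(Add(-9, Mul(-1, Mul(4, Pow(-21, -1)))), -2), 5) = Mul(Mul(Add(-9, Mul(-1, Mul(4, Rational(-1, 21)))), -2), 5) = Mul(Mul(Add(-9, Mul(-1, Rational(-4, 21))), -2), 5) = Mul(Mul(Add(-9, Rational(4, 21)), -2), 5) = Mul(Mul(Rational(-185, 21), -2), 5) = Mul(Rational(370, 21), 5) = Rational(1850, 21)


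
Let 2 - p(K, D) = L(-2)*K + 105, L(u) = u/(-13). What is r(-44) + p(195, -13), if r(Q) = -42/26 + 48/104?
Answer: -1744/13 ≈ -134.15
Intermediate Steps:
L(u) = -u/13 (L(u) = u*(-1/13) = -u/13)
r(Q) = -15/13 (r(Q) = -42*1/26 + 48*(1/104) = -21/13 + 6/13 = -15/13)
p(K, D) = -103 - 2*K/13 (p(K, D) = 2 - ((-1/13*(-2))*K + 105) = 2 - (2*K/13 + 105) = 2 - (105 + 2*K/13) = 2 + (-105 - 2*K/13) = -103 - 2*K/13)
r(-44) + p(195, -13) = -15/13 + (-103 - 2/13*195) = -15/13 + (-103 - 30) = -15/13 - 133 = -1744/13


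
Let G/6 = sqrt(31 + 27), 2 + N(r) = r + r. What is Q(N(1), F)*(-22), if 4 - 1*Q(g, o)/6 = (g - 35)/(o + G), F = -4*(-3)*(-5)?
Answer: -1034/3 + 55*sqrt(58)/3 ≈ -205.04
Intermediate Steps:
N(r) = -2 + 2*r (N(r) = -2 + (r + r) = -2 + 2*r)
G = 6*sqrt(58) (G = 6*sqrt(31 + 27) = 6*sqrt(58) ≈ 45.695)
F = -60 (F = 12*(-5) = -60)
Q(g, o) = 24 - 6*(-35 + g)/(o + 6*sqrt(58)) (Q(g, o) = 24 - 6*(g - 35)/(o + 6*sqrt(58)) = 24 - 6*(-35 + g)/(o + 6*sqrt(58)))
Q(N(1), F)*(-22) = (6*(35 - (-2 + 2*1) + 4*(-60) + 24*sqrt(58))/(-60 + 6*sqrt(58)))*(-22) = (6*(35 - (-2 + 2) - 240 + 24*sqrt(58))/(-60 + 6*sqrt(58)))*(-22) = (6*(35 - 1*0 - 240 + 24*sqrt(58))/(-60 + 6*sqrt(58)))*(-22) = (6*(35 + 0 - 240 + 24*sqrt(58))/(-60 + 6*sqrt(58)))*(-22) = (6*(-205 + 24*sqrt(58))/(-60 + 6*sqrt(58)))*(-22) = -132*(-205 + 24*sqrt(58))/(-60 + 6*sqrt(58))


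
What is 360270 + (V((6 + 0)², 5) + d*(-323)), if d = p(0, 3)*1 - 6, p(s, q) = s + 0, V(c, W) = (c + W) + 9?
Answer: 362258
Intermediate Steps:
V(c, W) = 9 + W + c (V(c, W) = (W + c) + 9 = 9 + W + c)
p(s, q) = s
d = -6 (d = 0*1 - 6 = 0 - 6 = -6)
360270 + (V((6 + 0)², 5) + d*(-323)) = 360270 + ((9 + 5 + (6 + 0)²) - 6*(-323)) = 360270 + ((9 + 5 + 6²) + 1938) = 360270 + ((9 + 5 + 36) + 1938) = 360270 + (50 + 1938) = 360270 + 1988 = 362258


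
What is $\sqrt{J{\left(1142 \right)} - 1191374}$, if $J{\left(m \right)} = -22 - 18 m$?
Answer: $4 i \sqrt{75747} \approx 1100.9 i$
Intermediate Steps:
$\sqrt{J{\left(1142 \right)} - 1191374} = \sqrt{\left(-22 - 20556\right) - 1191374} = \sqrt{-20578 - 1191374} = \sqrt{-1211952} = 4 i \sqrt{75747}$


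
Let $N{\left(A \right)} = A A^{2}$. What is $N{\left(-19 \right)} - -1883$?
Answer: $-4976$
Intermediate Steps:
$N{\left(A \right)} = A^{3}$
$N{\left(-19 \right)} - -1883 = \left(-19\right)^{3} - -1883 = -6859 + 1883 = -4976$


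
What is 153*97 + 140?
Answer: 14981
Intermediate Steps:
153*97 + 140 = 14841 + 140 = 14981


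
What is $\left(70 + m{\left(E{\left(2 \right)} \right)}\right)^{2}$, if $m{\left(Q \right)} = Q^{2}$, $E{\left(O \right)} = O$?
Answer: $5476$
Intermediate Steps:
$\left(70 + m{\left(E{\left(2 \right)} \right)}\right)^{2} = \left(70 + 2^{2}\right)^{2} = \left(70 + 4\right)^{2} = 74^{2} = 5476$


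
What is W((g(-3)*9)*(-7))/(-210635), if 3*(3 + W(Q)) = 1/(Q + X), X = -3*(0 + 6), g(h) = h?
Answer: 1538/108055755 ≈ 1.4233e-5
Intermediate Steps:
X = -18 (X = -3*6 = -18)
W(Q) = -3 + 1/(3*(-18 + Q)) (W(Q) = -3 + 1/(3*(Q - 18)) = -3 + 1/(3*(-18 + Q)))
W((g(-3)*9)*(-7))/(-210635) = ((163 - 9*(-3*9)*(-7))/(3*(-18 - 3*9*(-7))))/(-210635) = ((163 - (-243)*(-7))/(3*(-18 - 27*(-7))))*(-1/210635) = ((163 - 9*189)/(3*(-18 + 189)))*(-1/210635) = ((⅓)*(163 - 1701)/171)*(-1/210635) = ((⅓)*(1/171)*(-1538))*(-1/210635) = -1538/513*(-1/210635) = 1538/108055755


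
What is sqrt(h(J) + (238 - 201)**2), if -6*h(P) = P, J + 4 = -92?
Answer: sqrt(1385) ≈ 37.216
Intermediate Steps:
J = -96 (J = -4 - 92 = -96)
h(P) = -P/6
sqrt(h(J) + (238 - 201)**2) = sqrt(-1/6*(-96) + (238 - 201)**2) = sqrt(16 + 37**2) = sqrt(16 + 1369) = sqrt(1385)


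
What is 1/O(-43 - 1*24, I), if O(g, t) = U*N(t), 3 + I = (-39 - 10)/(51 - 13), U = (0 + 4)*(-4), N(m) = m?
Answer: 19/1304 ≈ 0.014571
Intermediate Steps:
U = -16 (U = 4*(-4) = -16)
I = -163/38 (I = -3 + (-39 - 10)/(51 - 13) = -3 - 49/38 = -163/38 ≈ -4.2895)
O(g, t) = -16*t
1/O(-43 - 1*24, I) = 1/(-16*(-163/38)) = 1/(1304/19) = 19/1304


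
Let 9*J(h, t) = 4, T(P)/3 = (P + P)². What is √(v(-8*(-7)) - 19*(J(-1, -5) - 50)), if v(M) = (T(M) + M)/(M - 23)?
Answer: √2269058/33 ≈ 45.647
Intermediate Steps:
T(P) = 12*P² (T(P) = 3*(P + P)² = 3*(2*P)² = 3*(4*P²) = 12*P²)
J(h, t) = 4/9 (J(h, t) = (⅑)*4 = 4/9)
v(M) = (M + 12*M²)/(-23 + M) (v(M) = (12*M² + M)/(M - 23) = (M + 12*M²)/(-23 + M))
√(v(-8*(-7)) - 19*(J(-1, -5) - 50)) = √((-8*(-7))*(1 + 12*(-8*(-7)))/(-23 - 8*(-7)) - 19*(4/9 - 50)) = √(56*(1 + 12*56)/(-23 + 56) - 19*(-446/9)) = √(56*(1 + 672)/33 + 8474/9) = √(56*(1/33)*673 + 8474/9) = √(37688/33 + 8474/9) = √(206278/99) = √2269058/33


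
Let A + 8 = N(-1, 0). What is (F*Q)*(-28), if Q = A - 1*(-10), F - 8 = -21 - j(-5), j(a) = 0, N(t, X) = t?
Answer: 364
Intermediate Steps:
A = -9 (A = -8 - 1 = -9)
F = -13 (F = 8 + (-21 - 1*0) = 8 + (-21 + 0) = 8 - 21 = -13)
Q = 1 (Q = -9 - 1*(-10) = -9 + 10 = 1)
(F*Q)*(-28) = -13*1*(-28) = -13*(-28) = 364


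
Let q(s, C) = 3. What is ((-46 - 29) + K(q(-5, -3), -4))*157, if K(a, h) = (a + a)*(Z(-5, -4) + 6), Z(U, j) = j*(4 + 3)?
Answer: -32499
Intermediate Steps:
Z(U, j) = 7*j (Z(U, j) = j*7 = 7*j)
K(a, h) = -44*a (K(a, h) = (a + a)*(7*(-4) + 6) = (2*a)*(-28 + 6) = (2*a)*(-22) = -44*a)
((-46 - 29) + K(q(-5, -3), -4))*157 = ((-46 - 29) - 44*3)*157 = (-75 - 132)*157 = -207*157 = -32499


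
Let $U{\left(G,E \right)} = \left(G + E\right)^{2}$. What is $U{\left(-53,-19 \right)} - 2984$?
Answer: $2200$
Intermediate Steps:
$U{\left(G,E \right)} = \left(E + G\right)^{2}$
$U{\left(-53,-19 \right)} - 2984 = \left(-19 - 53\right)^{2} - 2984 = \left(-72\right)^{2} - 2984 = 5184 - 2984 = 2200$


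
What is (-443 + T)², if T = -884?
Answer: 1760929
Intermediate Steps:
(-443 + T)² = (-443 - 884)² = (-1327)² = 1760929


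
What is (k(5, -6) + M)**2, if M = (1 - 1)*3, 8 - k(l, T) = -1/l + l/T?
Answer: 73441/900 ≈ 81.601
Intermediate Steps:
k(l, T) = 8 + 1/l - l/T (k(l, T) = 8 - (-1/l + l/T) = 8 + (1/l - l/T) = 8 + 1/l - l/T)
M = 0 (M = 0*3 = 0)
(k(5, -6) + M)**2 = ((8 + 1/5 - 1*5/(-6)) + 0)**2 = ((8 + 1/5 - 1*5*(-1/6)) + 0)**2 = ((8 + 1/5 + 5/6) + 0)**2 = (271/30 + 0)**2 = (271/30)**2 = 73441/900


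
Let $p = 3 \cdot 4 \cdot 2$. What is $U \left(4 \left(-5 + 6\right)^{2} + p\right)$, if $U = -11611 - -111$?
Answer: $-322000$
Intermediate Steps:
$p = 24$ ($p = 12 \cdot 2 = 24$)
$U = -11500$ ($U = -11611 + 111 = -11500$)
$U \left(4 \left(-5 + 6\right)^{2} + p\right) = - 11500 \left(4 \left(-5 + 6\right)^{2} + 24\right) = - 11500 \left(4 \cdot 1^{2} + 24\right) = - 11500 \left(4 \cdot 1 + 24\right) = - 11500 \left(4 + 24\right) = \left(-11500\right) 28 = -322000$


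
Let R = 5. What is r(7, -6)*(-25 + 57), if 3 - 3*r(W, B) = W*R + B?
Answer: -832/3 ≈ -277.33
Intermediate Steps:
r(W, B) = 1 - 5*W/3 - B/3 (r(W, B) = 1 - (W*5 + B)/3 = 1 - (5*W + B)/3 = 1 - (B + 5*W)/3 = 1 + (-5*W/3 - B/3) = 1 - 5*W/3 - B/3)
r(7, -6)*(-25 + 57) = (1 - 5/3*7 - ⅓*(-6))*(-25 + 57) = (1 - 35/3 + 2)*32 = -26/3*32 = -832/3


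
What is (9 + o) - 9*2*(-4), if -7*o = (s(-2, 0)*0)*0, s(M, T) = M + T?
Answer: 81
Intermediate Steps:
o = 0 (o = -(-2 + 0)*0*0/7 = -(-2*0)*0/7 = -0*0 = -⅐*0 = 0)
(9 + o) - 9*2*(-4) = (9 + 0) - 9*2*(-4) = 9 - 18*(-4) = 9 + 72 = 81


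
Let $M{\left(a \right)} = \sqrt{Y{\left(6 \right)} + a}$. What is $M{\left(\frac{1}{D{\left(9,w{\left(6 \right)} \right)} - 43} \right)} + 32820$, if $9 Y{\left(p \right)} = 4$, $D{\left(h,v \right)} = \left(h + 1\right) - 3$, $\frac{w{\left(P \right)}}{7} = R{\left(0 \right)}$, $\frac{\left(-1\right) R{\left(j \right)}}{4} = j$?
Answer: $32820 + \frac{\sqrt{15}}{6} \approx 32821.0$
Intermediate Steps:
$R{\left(j \right)} = - 4 j$
$w{\left(P \right)} = 0$ ($w{\left(P \right)} = 7 \left(\left(-4\right) 0\right) = 7 \cdot 0 = 0$)
$D{\left(h,v \right)} = -2 + h$ ($D{\left(h,v \right)} = \left(1 + h\right) - 3 = -2 + h$)
$Y{\left(p \right)} = \frac{4}{9}$ ($Y{\left(p \right)} = \frac{1}{9} \cdot 4 = \frac{4}{9}$)
$M{\left(a \right)} = \sqrt{\frac{4}{9} + a}$
$M{\left(\frac{1}{D{\left(9,w{\left(6 \right)} \right)} - 43} \right)} + 32820 = \frac{\sqrt{4 + \frac{9}{\left(-2 + 9\right) - 43}}}{3} + 32820 = \frac{\sqrt{4 + \frac{9}{7 - 43}}}{3} + 32820 = \frac{\sqrt{4 + \frac{9}{-36}}}{3} + 32820 = \frac{\sqrt{4 + 9 \left(- \frac{1}{36}\right)}}{3} + 32820 = \frac{\sqrt{4 - \frac{1}{4}}}{3} + 32820 = \frac{\sqrt{\frac{15}{4}}}{3} + 32820 = \frac{\frac{1}{2} \sqrt{15}}{3} + 32820 = \frac{\sqrt{15}}{6} + 32820 = 32820 + \frac{\sqrt{15}}{6}$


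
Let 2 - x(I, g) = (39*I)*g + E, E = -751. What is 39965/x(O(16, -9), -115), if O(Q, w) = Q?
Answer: 39965/72513 ≈ 0.55114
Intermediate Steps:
x(I, g) = 753 - 39*I*g (x(I, g) = 2 - ((39*I)*g - 751) = 2 - (39*I*g - 751) = 2 - (-751 + 39*I*g) = 2 + (751 - 39*I*g) = 753 - 39*I*g)
39965/x(O(16, -9), -115) = 39965/(753 - 39*16*(-115)) = 39965/(753 + 71760) = 39965/72513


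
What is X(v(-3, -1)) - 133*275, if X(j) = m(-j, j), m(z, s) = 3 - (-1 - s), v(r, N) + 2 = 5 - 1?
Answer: -36569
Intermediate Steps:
v(r, N) = 2 (v(r, N) = -2 + (5 - 1) = -2 + 4 = 2)
m(z, s) = 4 + s (m(z, s) = 3 + (1 + s) = 4 + s)
X(j) = 4 + j
X(v(-3, -1)) - 133*275 = (4 + 2) - 133*275 = 6 - 36575 = -36569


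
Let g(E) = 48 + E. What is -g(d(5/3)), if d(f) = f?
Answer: -149/3 ≈ -49.667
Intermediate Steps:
-g(d(5/3)) = -(48 + 5/3) = -1*149/3 = -149/3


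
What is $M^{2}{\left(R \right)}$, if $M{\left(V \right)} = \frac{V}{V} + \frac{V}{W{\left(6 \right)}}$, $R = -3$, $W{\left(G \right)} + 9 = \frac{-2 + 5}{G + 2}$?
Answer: $\frac{961}{529} \approx 1.8166$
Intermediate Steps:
$W{\left(G \right)} = -9 + \frac{3}{2 + G}$ ($W{\left(G \right)} = -9 + \frac{-2 + 5}{G + 2} = -9 + \frac{3}{2 + G}$)
$M{\left(V \right)} = 1 - \frac{8 V}{69}$ ($M{\left(V \right)} = \frac{V}{V} + \frac{V}{3 \frac{1}{2 + 6} \left(-5 - 18\right)} = 1 + \frac{V}{3 \cdot \frac{1}{8} \left(-5 - 18\right)} = 1 + \frac{V}{3 \cdot \frac{1}{8} \left(-23\right)} = 1 + \frac{V}{- \frac{69}{8}} = 1 + V \left(- \frac{8}{69}\right) = 1 - \frac{8 V}{69}$)
$M^{2}{\left(R \right)} = \left(1 - - \frac{8}{23}\right)^{2} = \left(1 + \frac{8}{23}\right)^{2} = \left(\frac{31}{23}\right)^{2} = \frac{961}{529}$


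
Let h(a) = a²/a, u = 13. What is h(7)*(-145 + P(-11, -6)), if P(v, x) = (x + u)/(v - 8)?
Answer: -19334/19 ≈ -1017.6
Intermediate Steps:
P(v, x) = (13 + x)/(-8 + v) (P(v, x) = (x + 13)/(v - 8) = (13 + x)/(-8 + v))
h(a) = a
h(7)*(-145 + P(-11, -6)) = 7*(-145 + (13 - 6)/(-8 - 11)) = 7*(-145 + 7/(-19)) = 7*(-145 - 1/19*7) = 7*(-145 - 7/19) = 7*(-2762/19) = -19334/19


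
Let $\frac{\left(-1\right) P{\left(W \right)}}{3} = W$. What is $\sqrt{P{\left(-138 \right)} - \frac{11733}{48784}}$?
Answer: $\frac{\sqrt{61543586307}}{12196} \approx 20.341$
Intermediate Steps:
$P{\left(W \right)} = - 3 W$
$\sqrt{P{\left(-138 \right)} - \frac{11733}{48784}} = \sqrt{\left(-3\right) \left(-138\right) - \frac{11733}{48784}} = \sqrt{414 - \frac{11733}{48784}} = \sqrt{\frac{20184843}{48784}} = \frac{\sqrt{61543586307}}{12196}$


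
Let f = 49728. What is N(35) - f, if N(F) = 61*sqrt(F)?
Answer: -49728 + 61*sqrt(35) ≈ -49367.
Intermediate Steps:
N(35) - f = 61*sqrt(35) - 1*49728 = 61*sqrt(35) - 49728 = -49728 + 61*sqrt(35)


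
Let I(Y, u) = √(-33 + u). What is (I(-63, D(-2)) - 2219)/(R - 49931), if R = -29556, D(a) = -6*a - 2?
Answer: 2219/79487 - I*√23/79487 ≈ 0.027917 - 6.0335e-5*I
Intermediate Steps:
D(a) = -2 - 6*a
(I(-63, D(-2)) - 2219)/(R - 49931) = (√(-33 + (-2 - 6*(-2))) - 2219)/(-29556 - 49931) = (√(-33 + (-2 + 12)) - 2219)/(-79487) = (√(-33 + 10) - 2219)*(-1/79487) = (√(-23) - 2219)*(-1/79487) = (I*√23 - 2219)*(-1/79487) = (-2219 + I*√23)*(-1/79487) = 2219/79487 - I*√23/79487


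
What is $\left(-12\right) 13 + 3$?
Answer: $-153$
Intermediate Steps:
$\left(-12\right) 13 + 3 = -156 + 3 = -153$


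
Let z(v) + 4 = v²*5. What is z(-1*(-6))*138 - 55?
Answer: 24233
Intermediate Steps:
z(v) = -4 + 5*v² (z(v) = -4 + v²*5 = -4 + 5*v²)
z(-1*(-6))*138 - 55 = (-4 + 5*(-1*(-6))²)*138 - 55 = (-4 + 5*6²)*138 - 55 = (-4 + 5*36)*138 - 55 = (-4 + 180)*138 - 55 = 176*138 - 55 = 24288 - 55 = 24233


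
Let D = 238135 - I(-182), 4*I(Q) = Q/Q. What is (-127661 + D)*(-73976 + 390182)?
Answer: 69864925185/2 ≈ 3.4932e+10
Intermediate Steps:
I(Q) = 1/4 (I(Q) = (Q/Q)/4 = (1/4)*1 = 1/4)
D = 952539/4 (D = 238135 - 1*1/4 = 238135 - 1/4 = 952539/4 ≈ 2.3813e+5)
(-127661 + D)*(-73976 + 390182) = (-127661 + 952539/4)*(-73976 + 390182) = (441895/4)*316206 = 69864925185/2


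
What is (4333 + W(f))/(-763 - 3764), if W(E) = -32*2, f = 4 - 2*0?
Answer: -1423/1509 ≈ -0.94301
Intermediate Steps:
f = 4 (f = 4 + 0 = 4)
W(E) = -64
(4333 + W(f))/(-763 - 3764) = (4333 - 64)/(-763 - 3764) = 4269/(-4527) = 4269*(-1/4527) = -1423/1509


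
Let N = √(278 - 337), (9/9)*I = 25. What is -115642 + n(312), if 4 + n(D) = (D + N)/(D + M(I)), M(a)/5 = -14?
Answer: -13993010/121 + I*√59/242 ≈ -1.1564e+5 + 0.03174*I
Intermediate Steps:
I = 25
M(a) = -70 (M(a) = 5*(-14) = -70)
N = I*√59 (N = √(-59) = I*√59 ≈ 7.6811*I)
n(D) = -4 + (D + I*√59)/(-70 + D) (n(D) = -4 + (D + I*√59)/(D - 70) = -4 + (D + I*√59)/(-70 + D))
-115642 + n(312) = -115642 + (280 - 3*312 + I*√59)/(-70 + 312) = -115642 + (280 - 936 + I*√59)/242 = -115642 + (-656 + I*√59)/242 = -115642 + (-328/121 + I*√59/242) = -13993010/121 + I*√59/242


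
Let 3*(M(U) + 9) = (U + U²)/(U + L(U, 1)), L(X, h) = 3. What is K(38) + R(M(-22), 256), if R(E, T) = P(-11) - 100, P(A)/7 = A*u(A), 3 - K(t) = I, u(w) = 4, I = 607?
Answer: -1012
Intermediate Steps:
M(U) = -9 + (U + U²)/(3*(3 + U)) (M(U) = -9 + ((U + U²)/(U + 3))/3 = -9 + ((U + U²)/(3 + U))/3 = -9 + (U + U²)/(3*(3 + U)))
K(t) = -604 (K(t) = 3 - 1*607 = 3 - 607 = -604)
P(A) = 28*A (P(A) = 7*(A*4) = 7*(4*A) = 28*A)
R(E, T) = -408 (R(E, T) = 28*(-11) - 100 = -308 - 100 = -408)
K(38) + R(M(-22), 256) = -604 - 408 = -1012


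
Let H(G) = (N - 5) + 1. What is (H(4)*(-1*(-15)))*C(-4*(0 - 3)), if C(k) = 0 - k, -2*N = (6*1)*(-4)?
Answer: -1440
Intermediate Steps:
N = 12 (N = -6*1*(-4)/2 = -3*(-4) = -1/2*(-24) = 12)
H(G) = 8 (H(G) = (12 - 5) + 1 = 7 + 1 = 8)
C(k) = -k
(H(4)*(-1*(-15)))*C(-4*(0 - 3)) = (8*(-1*(-15)))*(-(-4)*(0 - 3)) = (8*15)*(-(-4)*(-3)) = 120*(-1*12) = 120*(-12) = -1440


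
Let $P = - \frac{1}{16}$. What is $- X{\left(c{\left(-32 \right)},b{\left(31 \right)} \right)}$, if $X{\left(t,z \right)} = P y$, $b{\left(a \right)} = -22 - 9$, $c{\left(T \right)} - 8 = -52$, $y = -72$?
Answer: $- \frac{9}{2} \approx -4.5$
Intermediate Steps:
$c{\left(T \right)} = -44$ ($c{\left(T \right)} = 8 - 52 = -44$)
$P = - \frac{1}{16}$ ($P = \left(-1\right) \frac{1}{16} = - \frac{1}{16} \approx -0.0625$)
$b{\left(a \right)} = -31$
$X{\left(t,z \right)} = \frac{9}{2}$ ($X{\left(t,z \right)} = \left(- \frac{1}{16}\right) \left(-72\right) = \frac{9}{2}$)
$- X{\left(c{\left(-32 \right)},b{\left(31 \right)} \right)} = \left(-1\right) \frac{9}{2} = - \frac{9}{2}$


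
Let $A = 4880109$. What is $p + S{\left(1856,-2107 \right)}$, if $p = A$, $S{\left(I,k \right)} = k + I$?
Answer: $4879858$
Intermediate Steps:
$S{\left(I,k \right)} = I + k$
$p = 4880109$
$p + S{\left(1856,-2107 \right)} = 4880109 + \left(1856 - 2107\right) = 4880109 - 251 = 4879858$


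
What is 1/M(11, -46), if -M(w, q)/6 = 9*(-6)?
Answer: 1/324 ≈ 0.0030864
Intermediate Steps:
M(w, q) = 324 (M(w, q) = -54*(-6) = -6*(-54) = 324)
1/M(11, -46) = 1/324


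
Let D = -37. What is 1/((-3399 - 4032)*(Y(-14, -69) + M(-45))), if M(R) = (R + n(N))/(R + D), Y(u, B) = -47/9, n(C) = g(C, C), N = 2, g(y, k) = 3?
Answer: 123/4305026 ≈ 2.8571e-5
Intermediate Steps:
n(C) = 3
Y(u, B) = -47/9 (Y(u, B) = -47*1/9 = -47/9)
M(R) = (3 + R)/(-37 + R) (M(R) = (R + 3)/(R - 37) = (3 + R)/(-37 + R))
1/((-3399 - 4032)*(Y(-14, -69) + M(-45))) = 1/((-3399 - 4032)*(-47/9 + (3 - 45)/(-37 - 45))) = 1/(-7431*(-47/9 - 42/(-82))) = 1/(-7431*(-47/9 - 1/82*(-42))) = 1/(-7431*(-47/9 + 21/41)) = 1/(-7431*(-1738/369)) = 1/(4305026/123) = 123/4305026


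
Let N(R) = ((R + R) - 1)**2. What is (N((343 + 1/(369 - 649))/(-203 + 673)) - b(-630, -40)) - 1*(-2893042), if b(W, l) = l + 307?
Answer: 12524675265397121/4329640000 ≈ 2.8928e+6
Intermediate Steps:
b(W, l) = 307 + l
N(R) = (-1 + 2*R)**2 (N(R) = (2*R - 1)**2 = (-1 + 2*R)**2)
(N((343 + 1/(369 - 649))/(-203 + 673)) - b(-630, -40)) - 1*(-2893042) = ((-1 + 2*((343 + 1/(369 - 649))/(-203 + 673)))**2 - (307 - 40)) - 1*(-2893042) = ((-1 + 2*((343 + 1/(-280))/470))**2 - 1*267) + 2893042 = ((-1 + 2*((343 - 1/280)*(1/470)))**2 - 267) + 2893042 = ((-1 + 2*((96039/280)*(1/470)))**2 - 267) + 2893042 = ((-1 + 2*(96039/131600))**2 - 267) + 2893042 = ((-1 + 96039/65800)**2 - 267) + 2893042 = ((30239/65800)**2 - 267) + 2893042 = (914397121/4329640000 - 267) + 2893042 = -1155099482879/4329640000 + 2893042 = 12524675265397121/4329640000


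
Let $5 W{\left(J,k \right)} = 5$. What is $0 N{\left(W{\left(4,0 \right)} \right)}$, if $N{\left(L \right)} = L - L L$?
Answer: $0$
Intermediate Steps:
$W{\left(J,k \right)} = 1$ ($W{\left(J,k \right)} = \frac{1}{5} \cdot 5 = 1$)
$N{\left(L \right)} = L - L^{2}$
$0 N{\left(W{\left(4,0 \right)} \right)} = 0 \cdot 1 \left(1 - 1\right) = 0 \cdot 1 \cdot 0 = 0 \cdot 0 = 0$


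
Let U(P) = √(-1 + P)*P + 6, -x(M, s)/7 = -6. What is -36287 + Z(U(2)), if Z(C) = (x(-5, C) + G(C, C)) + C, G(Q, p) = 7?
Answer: -36230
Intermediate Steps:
x(M, s) = 42 (x(M, s) = -7*(-6) = 42)
U(P) = 6 + P*√(-1 + P) (U(P) = P*√(-1 + P) + 6 = 6 + P*√(-1 + P))
Z(C) = 49 + C (Z(C) = (42 + 7) + C = 49 + C)
-36287 + Z(U(2)) = -36287 + (49 + (6 + 2*√(-1 + 2))) = -36287 + (49 + (6 + 2*√1)) = -36287 + (49 + (6 + 2*1)) = -36287 + (49 + (6 + 2)) = -36287 + (49 + 8) = -36287 + 57 = -36230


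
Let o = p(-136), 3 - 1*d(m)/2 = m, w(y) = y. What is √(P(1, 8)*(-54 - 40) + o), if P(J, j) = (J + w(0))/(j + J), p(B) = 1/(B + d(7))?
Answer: I*√1505/12 ≈ 3.2329*I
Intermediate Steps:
d(m) = 6 - 2*m
p(B) = 1/(-8 + B) (p(B) = 1/(B + (6 - 2*7)) = 1/(B + (6 - 14)) = 1/(B - 8) = 1/(-8 + B))
P(J, j) = J/(J + j) (P(J, j) = (J + 0)/(j + J) = J/(J + j))
o = -1/144 (o = 1/(-8 - 136) = 1/(-144) = -1/144 ≈ -0.0069444)
√(P(1, 8)*(-54 - 40) + o) = √((1/(1 + 8))*(-54 - 40) - 1/144) = √((1/9)*(-94) - 1/144) = √((1*(⅑))*(-94) - 1/144) = √((⅑)*(-94) - 1/144) = √(-94/9 - 1/144) = √(-1505/144) = I*√1505/12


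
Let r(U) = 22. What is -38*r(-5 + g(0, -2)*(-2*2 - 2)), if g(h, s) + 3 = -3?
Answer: -836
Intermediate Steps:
g(h, s) = -6 (g(h, s) = -3 - 3 = -6)
-38*r(-5 + g(0, -2)*(-2*2 - 2)) = -38*22 = -836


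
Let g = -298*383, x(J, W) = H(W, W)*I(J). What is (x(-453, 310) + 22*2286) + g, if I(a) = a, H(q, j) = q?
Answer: -204272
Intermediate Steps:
x(J, W) = J*W (x(J, W) = W*J = J*W)
g = -114134
(x(-453, 310) + 22*2286) + g = (-453*310 + 22*2286) - 114134 = (-140430 + 50292) - 114134 = -90138 - 114134 = -204272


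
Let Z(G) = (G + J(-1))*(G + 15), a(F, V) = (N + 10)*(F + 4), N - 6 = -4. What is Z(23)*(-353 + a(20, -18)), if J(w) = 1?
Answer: -59280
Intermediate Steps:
N = 2 (N = 6 - 4 = 2)
a(F, V) = 48 + 12*F (a(F, V) = (2 + 10)*(F + 4) = 12*(4 + F) = 48 + 12*F)
Z(G) = (1 + G)*(15 + G) (Z(G) = (G + 1)*(G + 15) = (1 + G)*(15 + G))
Z(23)*(-353 + a(20, -18)) = (15 + 23² + 16*23)*(-353 + (48 + 12*20)) = (15 + 529 + 368)*(-353 + (48 + 240)) = 912*(-353 + 288) = 912*(-65) = -59280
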